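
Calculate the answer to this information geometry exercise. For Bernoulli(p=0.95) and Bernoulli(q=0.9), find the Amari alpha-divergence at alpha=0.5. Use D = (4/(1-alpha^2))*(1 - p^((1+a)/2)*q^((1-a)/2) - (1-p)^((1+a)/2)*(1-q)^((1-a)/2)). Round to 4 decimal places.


Amari alpha-divergence:
D = (4/(1-alpha^2))*(1 - p^((1+a)/2)*q^((1-a)/2) - (1-p)^((1+a)/2)*(1-q)^((1-a)/2)).
alpha = 0.5, p = 0.95, q = 0.9.
e1 = (1+alpha)/2 = 0.75, e2 = (1-alpha)/2 = 0.25.
t1 = p^e1 * q^e2 = 0.95^0.75 * 0.9^0.25 = 0.937245.
t2 = (1-p)^e1 * (1-q)^e2 = 0.05^0.75 * 0.1^0.25 = 0.05946.
4/(1-alpha^2) = 5.333333.
D = 5.333333*(1 - 0.937245 - 0.05946) = 0.0176

0.0176


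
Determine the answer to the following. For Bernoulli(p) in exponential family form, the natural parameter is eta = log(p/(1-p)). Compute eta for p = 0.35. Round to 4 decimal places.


Natural parameter for Bernoulli: eta = log(p/(1-p)).
p = 0.35, 1-p = 0.65.
p/(1-p) = 0.538462.
eta = log(0.538462) = -0.6190

-0.6190


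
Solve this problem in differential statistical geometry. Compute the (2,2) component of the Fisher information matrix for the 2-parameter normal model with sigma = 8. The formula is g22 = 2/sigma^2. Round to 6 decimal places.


For the 2-parameter normal family, the Fisher metric has:
  g11 = 1/sigma^2, g22 = 2/sigma^2.
sigma = 8, sigma^2 = 64.
g22 = 0.031250

0.031250


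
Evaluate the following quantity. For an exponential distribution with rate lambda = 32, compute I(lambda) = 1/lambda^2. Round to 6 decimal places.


Fisher information for exponential: I(lambda) = 1/lambda^2.
lambda = 32, lambda^2 = 1024.
I = 1/1024 = 0.000977

0.000977


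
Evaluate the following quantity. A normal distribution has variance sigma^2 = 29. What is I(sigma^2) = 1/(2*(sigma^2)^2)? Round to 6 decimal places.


Fisher information for variance: I(sigma^2) = 1/(2*sigma^4).
sigma^2 = 29, so sigma^4 = 841.
I = 1/(2*841) = 1/1682 = 0.000595

0.000595


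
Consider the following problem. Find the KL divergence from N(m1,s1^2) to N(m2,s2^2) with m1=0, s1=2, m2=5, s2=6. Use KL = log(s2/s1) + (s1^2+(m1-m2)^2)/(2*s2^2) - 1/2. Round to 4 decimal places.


KL divergence between normal distributions:
KL = log(s2/s1) + (s1^2 + (m1-m2)^2)/(2*s2^2) - 1/2.
log(6/2) = 1.098612.
(2^2 + (0-5)^2)/(2*6^2) = (4 + 25)/72 = 0.402778.
KL = 1.098612 + 0.402778 - 0.5 = 1.0014

1.0014


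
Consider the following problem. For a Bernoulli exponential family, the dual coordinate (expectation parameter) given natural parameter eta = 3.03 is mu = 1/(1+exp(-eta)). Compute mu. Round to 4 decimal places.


Dual coordinate (expectation parameter) for Bernoulli:
mu = 1/(1+exp(-eta)).
eta = 3.03.
exp(-eta) = exp(-3.03) = 0.048316.
mu = 1/(1+0.048316) = 0.9539

0.9539


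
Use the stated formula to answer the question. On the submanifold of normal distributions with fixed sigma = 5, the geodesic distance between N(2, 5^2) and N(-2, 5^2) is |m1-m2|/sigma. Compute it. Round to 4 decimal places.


On the fixed-variance normal subfamily, geodesic distance = |m1-m2|/sigma.
|2 - -2| = 4.
sigma = 5.
d = 4/5 = 0.8000

0.8000


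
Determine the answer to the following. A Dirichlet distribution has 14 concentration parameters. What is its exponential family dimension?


Exponential family dimension calculation:
Dirichlet with 14 components has 14 natural parameters.

14


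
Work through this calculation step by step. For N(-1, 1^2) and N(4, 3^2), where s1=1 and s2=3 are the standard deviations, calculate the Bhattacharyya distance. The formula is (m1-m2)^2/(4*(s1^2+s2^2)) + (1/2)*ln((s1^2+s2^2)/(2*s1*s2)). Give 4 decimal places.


Bhattacharyya distance between two Gaussians:
DB = (m1-m2)^2/(4*(s1^2+s2^2)) + (1/2)*ln((s1^2+s2^2)/(2*s1*s2)).
(m1-m2)^2 = (-5)^2 = 25.
s1^2+s2^2 = 1 + 9 = 10.
term1 = 25/40 = 0.625.
term2 = 0.5*ln(10/6.0) = 0.255413.
DB = 0.625 + 0.255413 = 0.8804

0.8804


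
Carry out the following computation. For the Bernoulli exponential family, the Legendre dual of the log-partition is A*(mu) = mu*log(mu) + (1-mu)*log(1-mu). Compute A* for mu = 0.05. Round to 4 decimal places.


Legendre transform for Bernoulli:
A*(mu) = mu*log(mu) + (1-mu)*log(1-mu).
mu = 0.05, 1-mu = 0.95.
mu*log(mu) = 0.05*log(0.05) = -0.149787.
(1-mu)*log(1-mu) = 0.95*log(0.95) = -0.048729.
A* = -0.149787 + -0.048729 = -0.1985

-0.1985


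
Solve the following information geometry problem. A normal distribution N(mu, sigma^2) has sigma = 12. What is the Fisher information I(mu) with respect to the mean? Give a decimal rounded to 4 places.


The Fisher information for the mean of a normal distribution is I(mu) = 1/sigma^2.
sigma = 12, so sigma^2 = 144.
I(mu) = 1/144 = 0.0069

0.0069


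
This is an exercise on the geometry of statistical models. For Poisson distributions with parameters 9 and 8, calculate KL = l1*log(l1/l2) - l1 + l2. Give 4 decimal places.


KL divergence for Poisson:
KL = l1*log(l1/l2) - l1 + l2.
l1 = 9, l2 = 8.
log(9/8) = 0.117783.
l1*log(l1/l2) = 9 * 0.117783 = 1.060047.
KL = 1.060047 - 9 + 8 = 0.0600

0.0600


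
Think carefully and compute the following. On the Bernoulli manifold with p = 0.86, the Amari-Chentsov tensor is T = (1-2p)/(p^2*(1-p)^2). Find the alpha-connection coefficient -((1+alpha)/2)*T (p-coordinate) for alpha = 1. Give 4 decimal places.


Skewness (Amari-Chentsov) tensor: T = (1-2p)/(p^2*(1-p)^2).
p = 0.86, 1-2p = -0.72, p^2 = 0.7396, (1-p)^2 = 0.0196.
T = -0.72/(0.7396 * 0.0196) = -49.668326.
In the p-coordinate, Gamma^(alpha) = Gamma^(0) - (alpha/2)*T with Gamma^(0) = (1/2)*g'(p) = -T/2,
so Gamma^(alpha) = -((1+alpha)/2)*T.
alpha = 1, -(1+alpha)/2 = -1.0.
Gamma = -1.0 * -49.668326 = 49.6683

49.6683


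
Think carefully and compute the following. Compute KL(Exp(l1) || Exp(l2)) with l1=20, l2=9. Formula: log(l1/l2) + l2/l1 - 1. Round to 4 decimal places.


KL divergence for exponential family:
KL = log(l1/l2) + l2/l1 - 1.
log(20/9) = 0.798508.
9/20 = 0.45.
KL = 0.798508 + 0.45 - 1 = 0.2485

0.2485


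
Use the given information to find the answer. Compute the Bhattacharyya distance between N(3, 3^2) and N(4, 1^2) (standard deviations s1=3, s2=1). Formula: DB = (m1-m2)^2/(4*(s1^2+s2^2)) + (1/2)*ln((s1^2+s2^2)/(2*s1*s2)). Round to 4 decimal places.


Bhattacharyya distance between two Gaussians:
DB = (m1-m2)^2/(4*(s1^2+s2^2)) + (1/2)*ln((s1^2+s2^2)/(2*s1*s2)).
(m1-m2)^2 = (-1)^2 = 1.
s1^2+s2^2 = 9 + 1 = 10.
term1 = 1/40 = 0.025.
term2 = 0.5*ln(10/6.0) = 0.255413.
DB = 0.025 + 0.255413 = 0.2804

0.2804


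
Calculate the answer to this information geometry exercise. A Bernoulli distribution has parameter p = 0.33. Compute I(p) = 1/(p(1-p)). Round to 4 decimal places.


For Bernoulli(p), Fisher information is I(p) = 1/(p*(1-p)).
p = 0.33, 1-p = 0.67.
p*(1-p) = 0.2211.
I(p) = 1/0.2211 = 4.5228

4.5228


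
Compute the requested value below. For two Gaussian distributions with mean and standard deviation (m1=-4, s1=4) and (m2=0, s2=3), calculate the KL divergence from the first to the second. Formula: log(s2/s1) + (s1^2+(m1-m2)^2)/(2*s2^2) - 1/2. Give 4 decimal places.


KL divergence between normal distributions:
KL = log(s2/s1) + (s1^2 + (m1-m2)^2)/(2*s2^2) - 1/2.
log(3/4) = -0.287682.
(4^2 + (-4-0)^2)/(2*3^2) = (16 + 16)/18 = 1.777778.
KL = -0.287682 + 1.777778 - 0.5 = 0.9901

0.9901


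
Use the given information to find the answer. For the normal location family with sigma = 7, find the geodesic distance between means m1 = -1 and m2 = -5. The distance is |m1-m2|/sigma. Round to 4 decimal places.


On the fixed-variance normal subfamily, geodesic distance = |m1-m2|/sigma.
|-1 - -5| = 4.
sigma = 7.
d = 4/7 = 0.5714

0.5714


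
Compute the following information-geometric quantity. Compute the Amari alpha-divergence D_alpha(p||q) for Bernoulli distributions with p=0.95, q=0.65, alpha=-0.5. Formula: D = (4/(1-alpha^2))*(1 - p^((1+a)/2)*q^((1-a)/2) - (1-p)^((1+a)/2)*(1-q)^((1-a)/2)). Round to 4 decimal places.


Amari alpha-divergence:
D = (4/(1-alpha^2))*(1 - p^((1+a)/2)*q^((1-a)/2) - (1-p)^((1+a)/2)*(1-q)^((1-a)/2)).
alpha = -0.5, p = 0.95, q = 0.65.
e1 = (1+alpha)/2 = 0.25, e2 = (1-alpha)/2 = 0.75.
t1 = p^e1 * q^e2 = 0.95^0.25 * 0.65^0.75 = 0.714687.
t2 = (1-p)^e1 * (1-q)^e2 = 0.05^0.25 * 0.35^0.75 = 0.215176.
4/(1-alpha^2) = 5.333333.
D = 5.333333*(1 - 0.714687 - 0.215176) = 0.3741

0.3741


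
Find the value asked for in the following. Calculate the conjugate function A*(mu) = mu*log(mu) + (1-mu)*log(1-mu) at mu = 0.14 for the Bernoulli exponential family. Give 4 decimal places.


Legendre transform for Bernoulli:
A*(mu) = mu*log(mu) + (1-mu)*log(1-mu).
mu = 0.14, 1-mu = 0.86.
mu*log(mu) = 0.14*log(0.14) = -0.275256.
(1-mu)*log(1-mu) = 0.86*log(0.86) = -0.129708.
A* = -0.275256 + -0.129708 = -0.4050

-0.4050


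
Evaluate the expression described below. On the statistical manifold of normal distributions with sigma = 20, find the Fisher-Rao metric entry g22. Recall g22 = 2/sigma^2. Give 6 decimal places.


For the 2-parameter normal family, the Fisher metric has:
  g11 = 1/sigma^2, g22 = 2/sigma^2.
sigma = 20, sigma^2 = 400.
g22 = 0.005000

0.005000


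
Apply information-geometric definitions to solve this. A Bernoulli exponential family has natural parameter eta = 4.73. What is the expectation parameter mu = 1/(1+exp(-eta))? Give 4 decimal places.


Dual coordinate (expectation parameter) for Bernoulli:
mu = 1/(1+exp(-eta)).
eta = 4.73.
exp(-eta) = exp(-4.73) = 0.008826.
mu = 1/(1+0.008826) = 0.9913

0.9913


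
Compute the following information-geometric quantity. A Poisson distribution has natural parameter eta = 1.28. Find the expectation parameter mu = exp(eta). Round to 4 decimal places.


Expectation parameter for Poisson exponential family:
mu = exp(eta).
eta = 1.28.
mu = exp(1.28) = 3.5966

3.5966


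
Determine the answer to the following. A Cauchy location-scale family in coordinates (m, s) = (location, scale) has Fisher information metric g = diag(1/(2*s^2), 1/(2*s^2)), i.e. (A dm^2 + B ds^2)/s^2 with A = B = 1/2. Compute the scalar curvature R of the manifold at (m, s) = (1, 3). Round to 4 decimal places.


The metric has the form g = (A dm^2 + B ds^2)/s^2 with A = 1/2, B = 1/2.
Substitute u = sqrt(A/B)*m: g = B*(du^2 + ds^2)/s^2, i.e. B times the
Poincare upper half-plane metric, which has constant Gaussian curvature -1.
Scaling a 2D metric by a constant c divides the Gaussian curvature by c,
so K = -1/B = -1/(1/2) = -2.0000 everywhere (the point (m, s) = (1, 3) is irrelevant:
the curvature is constant).
Scalar curvature in dimension 2: R = 2K = -2/(1/2) = -4.0000.

-4.0000


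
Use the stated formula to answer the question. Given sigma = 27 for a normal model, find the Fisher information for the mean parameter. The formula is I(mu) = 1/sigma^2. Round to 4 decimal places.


The Fisher information for the mean of a normal distribution is I(mu) = 1/sigma^2.
sigma = 27, so sigma^2 = 729.
I(mu) = 1/729 = 0.0014

0.0014


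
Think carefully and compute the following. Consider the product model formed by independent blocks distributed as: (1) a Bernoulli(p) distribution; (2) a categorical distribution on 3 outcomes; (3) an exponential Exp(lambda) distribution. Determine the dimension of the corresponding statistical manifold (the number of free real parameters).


The dimension of a statistical manifold equals the number of free
(independent) real parameters of the model. For a product of independent
blocks the parameter counts add.
- Bernoulli (p): 1.
- categorical on 3 outcomes (probabilities sum to 1): 3-1 = 2.
- exponential (lambda): 1.
Total = 1 + 2 + 1 = 4.
Dimension = 4

4


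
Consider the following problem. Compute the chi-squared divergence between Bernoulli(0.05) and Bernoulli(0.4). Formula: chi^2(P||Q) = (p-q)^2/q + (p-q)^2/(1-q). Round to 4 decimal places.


Chi-squared divergence between Bernoulli distributions:
chi^2 = (p-q)^2/q + (p-q)^2/(1-q).
p = 0.05, q = 0.4, p-q = -0.35.
(p-q)^2 = 0.1225.
term1 = 0.1225/0.4 = 0.30625.
term2 = 0.1225/0.6 = 0.204167.
chi^2 = 0.30625 + 0.204167 = 0.5104

0.5104


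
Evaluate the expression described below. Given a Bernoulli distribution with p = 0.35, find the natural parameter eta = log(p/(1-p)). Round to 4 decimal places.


Natural parameter for Bernoulli: eta = log(p/(1-p)).
p = 0.35, 1-p = 0.65.
p/(1-p) = 0.538462.
eta = log(0.538462) = -0.6190

-0.6190


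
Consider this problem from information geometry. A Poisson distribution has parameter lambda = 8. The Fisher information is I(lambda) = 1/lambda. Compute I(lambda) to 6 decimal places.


Fisher information for Poisson: I(lambda) = 1/lambda.
lambda = 8.
I(lambda) = 1/8 = 0.125000

0.125000


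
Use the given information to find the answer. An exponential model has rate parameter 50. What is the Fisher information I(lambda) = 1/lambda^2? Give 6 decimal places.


Fisher information for exponential: I(lambda) = 1/lambda^2.
lambda = 50, lambda^2 = 2500.
I = 1/2500 = 0.000400

0.000400


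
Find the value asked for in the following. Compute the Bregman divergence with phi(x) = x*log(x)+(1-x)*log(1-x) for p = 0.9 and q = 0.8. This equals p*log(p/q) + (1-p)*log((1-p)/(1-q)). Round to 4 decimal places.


Bregman divergence with negative entropy generator:
D = p*log(p/q) + (1-p)*log((1-p)/(1-q)).
p = 0.9, q = 0.8.
p*log(p/q) = 0.9*log(0.9/0.8) = 0.106005.
(1-p)*log((1-p)/(1-q)) = 0.1*log(0.1/0.2) = -0.069315.
D = 0.106005 + -0.069315 = 0.0367

0.0367


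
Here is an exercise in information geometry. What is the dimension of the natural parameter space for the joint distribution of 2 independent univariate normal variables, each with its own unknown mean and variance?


Exponential family dimension calculation:
Each univariate normal has two natural parameters (mu/sigma^2 and -1/(2 sigma^2)).
With 2 independent components, dim = 2 * 2 = 4.

4


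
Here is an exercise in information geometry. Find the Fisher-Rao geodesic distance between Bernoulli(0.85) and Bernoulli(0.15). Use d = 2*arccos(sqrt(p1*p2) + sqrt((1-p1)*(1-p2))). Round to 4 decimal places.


Geodesic distance on Bernoulli manifold:
d(p1,p2) = 2*arccos(sqrt(p1*p2) + sqrt((1-p1)*(1-p2))).
sqrt(p1*p2) = sqrt(0.85*0.15) = 0.357071.
sqrt((1-p1)*(1-p2)) = sqrt(0.15*0.85) = 0.357071.
arg = 0.357071 + 0.357071 = 0.714143.
d = 2*arccos(0.714143) = 1.5508

1.5508


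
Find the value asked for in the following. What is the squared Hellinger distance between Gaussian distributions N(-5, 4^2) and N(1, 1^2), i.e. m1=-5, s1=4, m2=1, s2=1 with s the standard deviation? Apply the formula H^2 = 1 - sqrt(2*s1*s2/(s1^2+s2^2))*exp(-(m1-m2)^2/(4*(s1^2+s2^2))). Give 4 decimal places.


Squared Hellinger distance for Gaussians:
H^2 = 1 - sqrt(2*s1*s2/(s1^2+s2^2)) * exp(-(m1-m2)^2/(4*(s1^2+s2^2))).
s1^2 = 16, s2^2 = 1, s1^2+s2^2 = 17.
sqrt(2*4*1/(17)) = 0.685994.
(m1-m2)^2 = (-6)^2 = 36.
exp(-36/(4*17)) = exp(-0.529412) = 0.588951.
H^2 = 1 - 0.685994*0.588951 = 0.5960

0.5960


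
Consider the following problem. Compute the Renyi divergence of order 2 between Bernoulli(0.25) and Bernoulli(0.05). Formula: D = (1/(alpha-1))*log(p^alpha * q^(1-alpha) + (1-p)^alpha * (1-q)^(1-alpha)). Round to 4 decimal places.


Renyi divergence of order alpha between Bernoulli distributions:
D = (1/(alpha-1))*log(p^alpha * q^(1-alpha) + (1-p)^alpha * (1-q)^(1-alpha)).
alpha = 2, p = 0.25, q = 0.05.
p^alpha * q^(1-alpha) = 0.25^2 * 0.05^-1 = 1.25.
(1-p)^alpha * (1-q)^(1-alpha) = 0.75^2 * 0.95^-1 = 0.592105.
sum = 1.25 + 0.592105 = 1.842105.
D = (1/1)*log(1.842105) = 0.6109

0.6109


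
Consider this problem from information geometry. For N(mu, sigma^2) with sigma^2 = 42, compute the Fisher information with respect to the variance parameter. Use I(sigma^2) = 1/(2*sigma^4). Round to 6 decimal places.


Fisher information for variance: I(sigma^2) = 1/(2*sigma^4).
sigma^2 = 42, so sigma^4 = 1764.
I = 1/(2*1764) = 1/3528 = 0.000283

0.000283


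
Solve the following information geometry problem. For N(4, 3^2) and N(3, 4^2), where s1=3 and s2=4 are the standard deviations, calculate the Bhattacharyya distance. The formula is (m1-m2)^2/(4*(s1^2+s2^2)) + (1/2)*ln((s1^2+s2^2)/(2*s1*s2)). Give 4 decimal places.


Bhattacharyya distance between two Gaussians:
DB = (m1-m2)^2/(4*(s1^2+s2^2)) + (1/2)*ln((s1^2+s2^2)/(2*s1*s2)).
(m1-m2)^2 = (1)^2 = 1.
s1^2+s2^2 = 9 + 16 = 25.
term1 = 1/100 = 0.01.
term2 = 0.5*ln(25/24.0) = 0.020411.
DB = 0.01 + 0.020411 = 0.0304

0.0304


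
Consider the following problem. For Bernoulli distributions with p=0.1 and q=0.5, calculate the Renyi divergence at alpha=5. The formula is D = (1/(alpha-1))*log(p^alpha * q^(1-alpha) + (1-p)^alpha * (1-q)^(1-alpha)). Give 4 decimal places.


Renyi divergence of order alpha between Bernoulli distributions:
D = (1/(alpha-1))*log(p^alpha * q^(1-alpha) + (1-p)^alpha * (1-q)^(1-alpha)).
alpha = 5, p = 0.1, q = 0.5.
p^alpha * q^(1-alpha) = 0.1^5 * 0.5^-4 = 0.00016.
(1-p)^alpha * (1-q)^(1-alpha) = 0.9^5 * 0.5^-4 = 9.44784.
sum = 0.00016 + 9.44784 = 9.448.
D = (1/4)*log(9.448) = 0.5615

0.5615


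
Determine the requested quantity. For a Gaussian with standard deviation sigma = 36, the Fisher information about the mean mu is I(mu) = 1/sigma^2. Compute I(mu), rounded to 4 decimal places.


The Fisher information for the mean of a normal distribution is I(mu) = 1/sigma^2.
sigma = 36, so sigma^2 = 1296.
I(mu) = 1/1296 = 0.0008

0.0008


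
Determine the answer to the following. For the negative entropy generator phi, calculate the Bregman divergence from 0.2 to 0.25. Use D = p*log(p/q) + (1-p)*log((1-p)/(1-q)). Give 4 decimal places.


Bregman divergence with negative entropy generator:
D = p*log(p/q) + (1-p)*log((1-p)/(1-q)).
p = 0.2, q = 0.25.
p*log(p/q) = 0.2*log(0.2/0.25) = -0.044629.
(1-p)*log((1-p)/(1-q)) = 0.8*log(0.8/0.75) = 0.051631.
D = -0.044629 + 0.051631 = 0.0070

0.0070


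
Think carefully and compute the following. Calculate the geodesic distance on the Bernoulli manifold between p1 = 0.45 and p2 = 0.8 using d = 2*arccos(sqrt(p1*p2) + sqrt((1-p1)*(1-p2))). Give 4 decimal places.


Geodesic distance on Bernoulli manifold:
d(p1,p2) = 2*arccos(sqrt(p1*p2) + sqrt((1-p1)*(1-p2))).
sqrt(p1*p2) = sqrt(0.45*0.8) = 0.6.
sqrt((1-p1)*(1-p2)) = sqrt(0.55*0.2) = 0.331662.
arg = 0.6 + 0.331662 = 0.931662.
d = 2*arccos(0.931662) = 0.7437

0.7437


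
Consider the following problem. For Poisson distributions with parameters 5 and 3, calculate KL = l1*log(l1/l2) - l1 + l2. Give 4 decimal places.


KL divergence for Poisson:
KL = l1*log(l1/l2) - l1 + l2.
l1 = 5, l2 = 3.
log(5/3) = 0.510826.
l1*log(l1/l2) = 5 * 0.510826 = 2.554128.
KL = 2.554128 - 5 + 3 = 0.5541

0.5541


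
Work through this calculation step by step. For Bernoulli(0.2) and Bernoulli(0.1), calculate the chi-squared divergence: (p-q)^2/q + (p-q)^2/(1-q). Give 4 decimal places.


Chi-squared divergence between Bernoulli distributions:
chi^2 = (p-q)^2/q + (p-q)^2/(1-q).
p = 0.2, q = 0.1, p-q = 0.1.
(p-q)^2 = 0.01.
term1 = 0.01/0.1 = 0.1.
term2 = 0.01/0.9 = 0.011111.
chi^2 = 0.1 + 0.011111 = 0.1111

0.1111


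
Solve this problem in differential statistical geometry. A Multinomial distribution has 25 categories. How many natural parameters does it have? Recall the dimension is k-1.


Exponential family dimension calculation:
For Multinomial with k=25 categories, dim = k-1 = 24.

24


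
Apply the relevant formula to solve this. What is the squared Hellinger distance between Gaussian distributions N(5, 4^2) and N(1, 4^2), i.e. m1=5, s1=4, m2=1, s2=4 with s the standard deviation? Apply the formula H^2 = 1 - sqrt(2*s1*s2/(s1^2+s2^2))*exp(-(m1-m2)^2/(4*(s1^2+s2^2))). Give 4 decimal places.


Squared Hellinger distance for Gaussians:
H^2 = 1 - sqrt(2*s1*s2/(s1^2+s2^2)) * exp(-(m1-m2)^2/(4*(s1^2+s2^2))).
s1^2 = 16, s2^2 = 16, s1^2+s2^2 = 32.
sqrt(2*4*4/(32)) = 1.0.
(m1-m2)^2 = (4)^2 = 16.
exp(-16/(4*32)) = exp(-0.125) = 0.882497.
H^2 = 1 - 1.0*0.882497 = 0.1175

0.1175


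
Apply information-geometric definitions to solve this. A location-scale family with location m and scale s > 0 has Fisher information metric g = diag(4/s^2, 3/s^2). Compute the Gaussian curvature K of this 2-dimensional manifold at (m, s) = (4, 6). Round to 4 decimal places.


The metric has the form g = (A dm^2 + B ds^2)/s^2 with A = 4, B = 3.
Substitute u = sqrt(A/B)*m: g = B*(du^2 + ds^2)/s^2, i.e. B times the
Poincare upper half-plane metric, which has constant Gaussian curvature -1.
Scaling a 2D metric by a constant c divides the Gaussian curvature by c,
so K = -1/B = -1/(3) = -0.3333 everywhere (the point (m, s) = (4, 6) is irrelevant:
the curvature is constant).
The requested Gaussian curvature is K = -0.3333.

-0.3333


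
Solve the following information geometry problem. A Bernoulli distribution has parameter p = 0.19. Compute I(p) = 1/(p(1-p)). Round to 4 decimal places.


For Bernoulli(p), Fisher information is I(p) = 1/(p*(1-p)).
p = 0.19, 1-p = 0.81.
p*(1-p) = 0.1539.
I(p) = 1/0.1539 = 6.4977

6.4977


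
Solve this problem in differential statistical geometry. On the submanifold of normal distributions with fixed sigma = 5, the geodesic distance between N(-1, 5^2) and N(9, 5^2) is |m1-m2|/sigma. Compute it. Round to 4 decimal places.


On the fixed-variance normal subfamily, geodesic distance = |m1-m2|/sigma.
|-1 - 9| = 10.
sigma = 5.
d = 10/5 = 2.0000

2.0000


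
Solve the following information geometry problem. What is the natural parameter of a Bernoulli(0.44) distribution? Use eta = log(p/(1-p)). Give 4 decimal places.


Natural parameter for Bernoulli: eta = log(p/(1-p)).
p = 0.44, 1-p = 0.56.
p/(1-p) = 0.785714.
eta = log(0.785714) = -0.2412

-0.2412


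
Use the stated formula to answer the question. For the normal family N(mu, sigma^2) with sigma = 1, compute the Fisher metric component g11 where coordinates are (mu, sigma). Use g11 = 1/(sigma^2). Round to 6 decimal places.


For the 2-parameter normal family, the Fisher metric has:
  g11 = 1/sigma^2, g22 = 2/sigma^2.
sigma = 1, sigma^2 = 1.
g11 = 1.000000

1.000000


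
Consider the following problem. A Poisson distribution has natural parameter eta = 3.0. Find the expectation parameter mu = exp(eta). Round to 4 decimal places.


Expectation parameter for Poisson exponential family:
mu = exp(eta).
eta = 3.0.
mu = exp(3.0) = 20.0855

20.0855


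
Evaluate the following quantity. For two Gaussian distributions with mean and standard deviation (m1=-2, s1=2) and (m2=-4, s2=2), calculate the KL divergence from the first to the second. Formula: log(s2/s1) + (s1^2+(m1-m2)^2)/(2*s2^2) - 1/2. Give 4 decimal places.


KL divergence between normal distributions:
KL = log(s2/s1) + (s1^2 + (m1-m2)^2)/(2*s2^2) - 1/2.
log(2/2) = 0.0.
(2^2 + (-2--4)^2)/(2*2^2) = (4 + 4)/8 = 1.0.
KL = 0.0 + 1.0 - 0.5 = 0.5000

0.5000


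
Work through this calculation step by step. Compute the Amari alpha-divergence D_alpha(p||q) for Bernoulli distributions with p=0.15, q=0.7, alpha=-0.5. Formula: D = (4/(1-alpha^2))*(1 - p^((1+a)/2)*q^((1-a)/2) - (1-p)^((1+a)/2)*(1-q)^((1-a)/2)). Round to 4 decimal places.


Amari alpha-divergence:
D = (4/(1-alpha^2))*(1 - p^((1+a)/2)*q^((1-a)/2) - (1-p)^((1+a)/2)*(1-q)^((1-a)/2)).
alpha = -0.5, p = 0.15, q = 0.7.
e1 = (1+alpha)/2 = 0.25, e2 = (1-alpha)/2 = 0.75.
t1 = p^e1 * q^e2 = 0.15^0.25 * 0.7^0.75 = 0.476262.
t2 = (1-p)^e1 * (1-q)^e2 = 0.85^0.25 * 0.3^0.75 = 0.38922.
4/(1-alpha^2) = 5.333333.
D = 5.333333*(1 - 0.476262 - 0.38922) = 0.7174

0.7174


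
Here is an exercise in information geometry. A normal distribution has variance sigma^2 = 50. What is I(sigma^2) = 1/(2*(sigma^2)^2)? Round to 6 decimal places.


Fisher information for variance: I(sigma^2) = 1/(2*sigma^4).
sigma^2 = 50, so sigma^4 = 2500.
I = 1/(2*2500) = 1/5000 = 0.000200

0.000200


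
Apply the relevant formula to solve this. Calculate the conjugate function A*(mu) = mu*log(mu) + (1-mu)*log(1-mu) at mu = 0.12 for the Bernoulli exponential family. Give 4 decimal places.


Legendre transform for Bernoulli:
A*(mu) = mu*log(mu) + (1-mu)*log(1-mu).
mu = 0.12, 1-mu = 0.88.
mu*log(mu) = 0.12*log(0.12) = -0.254432.
(1-mu)*log(1-mu) = 0.88*log(0.88) = -0.112493.
A* = -0.254432 + -0.112493 = -0.3669

-0.3669


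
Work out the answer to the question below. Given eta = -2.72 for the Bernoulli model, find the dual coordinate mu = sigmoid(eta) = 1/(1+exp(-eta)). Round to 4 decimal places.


Dual coordinate (expectation parameter) for Bernoulli:
mu = 1/(1+exp(-eta)).
eta = -2.72.
exp(-eta) = exp(2.72) = 15.180322.
mu = 1/(1+15.180322) = 0.0618

0.0618


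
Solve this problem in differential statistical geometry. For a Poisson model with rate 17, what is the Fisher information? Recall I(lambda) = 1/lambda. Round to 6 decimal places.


Fisher information for Poisson: I(lambda) = 1/lambda.
lambda = 17.
I(lambda) = 1/17 = 0.058824

0.058824


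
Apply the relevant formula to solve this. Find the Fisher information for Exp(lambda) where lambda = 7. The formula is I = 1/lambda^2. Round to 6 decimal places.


Fisher information for exponential: I(lambda) = 1/lambda^2.
lambda = 7, lambda^2 = 49.
I = 1/49 = 0.020408

0.020408


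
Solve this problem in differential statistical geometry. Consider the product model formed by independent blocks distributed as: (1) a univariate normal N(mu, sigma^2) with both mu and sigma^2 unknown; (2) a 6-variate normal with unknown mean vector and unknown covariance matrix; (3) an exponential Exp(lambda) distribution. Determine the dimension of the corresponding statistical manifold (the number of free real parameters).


The dimension of a statistical manifold equals the number of free
(independent) real parameters of the model. For a product of independent
blocks the parameter counts add.
- normal (mu, sigma^2): 2.
- 6-variate normal: 6 (mean) + 6*7/2 = 21 (symmetric covariance) = 27.
- exponential (lambda): 1.
Total = 2 + 27 + 1 = 30.
Dimension = 30

30


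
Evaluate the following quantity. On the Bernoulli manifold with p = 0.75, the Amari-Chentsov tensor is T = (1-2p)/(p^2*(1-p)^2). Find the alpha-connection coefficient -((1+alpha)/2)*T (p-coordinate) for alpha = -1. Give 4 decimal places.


Skewness (Amari-Chentsov) tensor: T = (1-2p)/(p^2*(1-p)^2).
p = 0.75, 1-2p = -0.5, p^2 = 0.5625, (1-p)^2 = 0.0625.
T = -0.5/(0.5625 * 0.0625) = -14.222222.
In the p-coordinate, Gamma^(alpha) = Gamma^(0) - (alpha/2)*T with Gamma^(0) = (1/2)*g'(p) = -T/2,
so Gamma^(alpha) = -((1+alpha)/2)*T.
alpha = -1, -(1+alpha)/2 = 0.0.
Gamma = 0.0 * -14.222222 = 0.0000

0.0000


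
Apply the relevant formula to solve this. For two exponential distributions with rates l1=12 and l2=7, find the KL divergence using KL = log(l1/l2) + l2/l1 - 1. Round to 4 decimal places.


KL divergence for exponential family:
KL = log(l1/l2) + l2/l1 - 1.
log(12/7) = 0.538997.
7/12 = 0.583333.
KL = 0.538997 + 0.583333 - 1 = 0.1223

0.1223


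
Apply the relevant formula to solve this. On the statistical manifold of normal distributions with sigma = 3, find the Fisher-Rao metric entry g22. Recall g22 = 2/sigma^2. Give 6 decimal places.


For the 2-parameter normal family, the Fisher metric has:
  g11 = 1/sigma^2, g22 = 2/sigma^2.
sigma = 3, sigma^2 = 9.
g22 = 0.222222

0.222222


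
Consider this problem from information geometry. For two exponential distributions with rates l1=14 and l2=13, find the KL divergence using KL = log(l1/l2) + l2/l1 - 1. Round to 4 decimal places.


KL divergence for exponential family:
KL = log(l1/l2) + l2/l1 - 1.
log(14/13) = 0.074108.
13/14 = 0.928571.
KL = 0.074108 + 0.928571 - 1 = 0.0027

0.0027


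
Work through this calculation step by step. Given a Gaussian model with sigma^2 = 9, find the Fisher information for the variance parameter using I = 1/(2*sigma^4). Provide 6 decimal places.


Fisher information for variance: I(sigma^2) = 1/(2*sigma^4).
sigma^2 = 9, so sigma^4 = 81.
I = 1/(2*81) = 1/162 = 0.006173

0.006173


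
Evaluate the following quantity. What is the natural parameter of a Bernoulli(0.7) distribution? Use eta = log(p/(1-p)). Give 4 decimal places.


Natural parameter for Bernoulli: eta = log(p/(1-p)).
p = 0.7, 1-p = 0.3.
p/(1-p) = 2.333333.
eta = log(2.333333) = 0.8473

0.8473


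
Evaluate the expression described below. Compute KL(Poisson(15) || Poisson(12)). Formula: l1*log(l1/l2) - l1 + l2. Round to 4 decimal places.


KL divergence for Poisson:
KL = l1*log(l1/l2) - l1 + l2.
l1 = 15, l2 = 12.
log(15/12) = 0.223144.
l1*log(l1/l2) = 15 * 0.223144 = 3.347153.
KL = 3.347153 - 15 + 12 = 0.3472

0.3472


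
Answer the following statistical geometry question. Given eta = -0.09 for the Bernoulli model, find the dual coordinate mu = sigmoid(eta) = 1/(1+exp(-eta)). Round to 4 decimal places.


Dual coordinate (expectation parameter) for Bernoulli:
mu = 1/(1+exp(-eta)).
eta = -0.09.
exp(-eta) = exp(0.09) = 1.094174.
mu = 1/(1+1.094174) = 0.4775

0.4775


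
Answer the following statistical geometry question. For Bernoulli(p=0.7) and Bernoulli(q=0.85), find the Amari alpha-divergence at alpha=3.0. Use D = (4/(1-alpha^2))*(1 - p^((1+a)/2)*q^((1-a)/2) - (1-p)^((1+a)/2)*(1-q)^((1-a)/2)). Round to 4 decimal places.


Amari alpha-divergence:
D = (4/(1-alpha^2))*(1 - p^((1+a)/2)*q^((1-a)/2) - (1-p)^((1+a)/2)*(1-q)^((1-a)/2)).
alpha = 3.0, p = 0.7, q = 0.85.
e1 = (1+alpha)/2 = 2.0, e2 = (1-alpha)/2 = -1.0.
t1 = p^e1 * q^e2 = 0.7^2.0 * 0.85^-1.0 = 0.576471.
t2 = (1-p)^e1 * (1-q)^e2 = 0.3^2.0 * 0.15^-1.0 = 0.6.
4/(1-alpha^2) = -0.5.
D = -0.5*(1 - 0.576471 - 0.6) = 0.0882

0.0882


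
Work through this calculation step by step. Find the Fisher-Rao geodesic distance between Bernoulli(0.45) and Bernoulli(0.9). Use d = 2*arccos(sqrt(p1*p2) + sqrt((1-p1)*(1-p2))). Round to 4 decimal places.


Geodesic distance on Bernoulli manifold:
d(p1,p2) = 2*arccos(sqrt(p1*p2) + sqrt((1-p1)*(1-p2))).
sqrt(p1*p2) = sqrt(0.45*0.9) = 0.636396.
sqrt((1-p1)*(1-p2)) = sqrt(0.55*0.1) = 0.234521.
arg = 0.636396 + 0.234521 = 0.870917.
d = 2*arccos(0.870917) = 1.0275

1.0275


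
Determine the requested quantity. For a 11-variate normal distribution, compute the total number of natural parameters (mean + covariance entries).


Exponential family dimension calculation:
For 11-dim MVN: mean has 11 params, covariance has 11*12/2 = 66 unique entries.
Total dim = 11 + 66 = 77.

77


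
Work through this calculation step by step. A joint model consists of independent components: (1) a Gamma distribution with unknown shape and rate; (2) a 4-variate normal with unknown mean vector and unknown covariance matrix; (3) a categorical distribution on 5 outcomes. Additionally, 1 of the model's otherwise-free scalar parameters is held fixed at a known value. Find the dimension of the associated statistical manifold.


The dimension of a statistical manifold equals the number of free
(independent) real parameters of the model. For a product of independent
blocks the parameter counts add.
- Gamma (shape, rate): 2.
- 4-variate normal: 4 (mean) + 4*5/2 = 10 (symmetric covariance) = 14.
- categorical on 5 outcomes (probabilities sum to 1): 5-1 = 4.
Total = 2 + 14 + 4 = 20.
1 parameter(s) fixed at known values: 20 - 1 = 19.
Dimension = 19

19


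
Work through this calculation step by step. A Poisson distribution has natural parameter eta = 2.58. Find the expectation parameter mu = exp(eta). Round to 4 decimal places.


Expectation parameter for Poisson exponential family:
mu = exp(eta).
eta = 2.58.
mu = exp(2.58) = 13.1971

13.1971


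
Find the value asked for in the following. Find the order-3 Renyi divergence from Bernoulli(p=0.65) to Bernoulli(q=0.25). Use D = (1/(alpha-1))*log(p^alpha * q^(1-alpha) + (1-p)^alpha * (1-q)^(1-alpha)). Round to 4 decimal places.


Renyi divergence of order alpha between Bernoulli distributions:
D = (1/(alpha-1))*log(p^alpha * q^(1-alpha) + (1-p)^alpha * (1-q)^(1-alpha)).
alpha = 3, p = 0.65, q = 0.25.
p^alpha * q^(1-alpha) = 0.65^3 * 0.25^-2 = 4.394.
(1-p)^alpha * (1-q)^(1-alpha) = 0.35^3 * 0.75^-2 = 0.076222.
sum = 4.394 + 0.076222 = 4.470222.
D = (1/2)*log(4.470222) = 0.7487

0.7487


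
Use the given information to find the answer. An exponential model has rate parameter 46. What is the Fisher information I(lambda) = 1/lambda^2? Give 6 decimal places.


Fisher information for exponential: I(lambda) = 1/lambda^2.
lambda = 46, lambda^2 = 2116.
I = 1/2116 = 0.000473

0.000473


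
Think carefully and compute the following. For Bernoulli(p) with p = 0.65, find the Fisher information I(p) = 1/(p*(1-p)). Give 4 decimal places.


For Bernoulli(p), Fisher information is I(p) = 1/(p*(1-p)).
p = 0.65, 1-p = 0.35.
p*(1-p) = 0.2275.
I(p) = 1/0.2275 = 4.3956

4.3956


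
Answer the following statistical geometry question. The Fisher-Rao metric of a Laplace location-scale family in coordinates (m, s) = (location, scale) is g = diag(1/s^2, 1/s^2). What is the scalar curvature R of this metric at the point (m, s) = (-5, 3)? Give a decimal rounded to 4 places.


The metric has the form g = (A dm^2 + B ds^2)/s^2 with A = 1, B = 1.
Substitute u = sqrt(A/B)*m: g = B*(du^2 + ds^2)/s^2, i.e. B times the
Poincare upper half-plane metric, which has constant Gaussian curvature -1.
Scaling a 2D metric by a constant c divides the Gaussian curvature by c,
so K = -1/B = -1/(1) = -1.0000 everywhere (the point (m, s) = (-5, 3) is irrelevant:
the curvature is constant).
Scalar curvature in dimension 2: R = 2K = -2/(1) = -2.0000.

-2.0000


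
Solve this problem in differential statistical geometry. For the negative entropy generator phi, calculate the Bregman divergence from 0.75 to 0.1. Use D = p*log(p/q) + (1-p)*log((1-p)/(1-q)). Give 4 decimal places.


Bregman divergence with negative entropy generator:
D = p*log(p/q) + (1-p)*log((1-p)/(1-q)).
p = 0.75, q = 0.1.
p*log(p/q) = 0.75*log(0.75/0.1) = 1.511177.
(1-p)*log((1-p)/(1-q)) = 0.25*log(0.25/0.9) = -0.320233.
D = 1.511177 + -0.320233 = 1.1909

1.1909


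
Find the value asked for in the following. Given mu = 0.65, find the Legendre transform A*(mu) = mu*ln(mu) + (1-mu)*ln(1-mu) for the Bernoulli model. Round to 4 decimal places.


Legendre transform for Bernoulli:
A*(mu) = mu*log(mu) + (1-mu)*log(1-mu).
mu = 0.65, 1-mu = 0.35.
mu*log(mu) = 0.65*log(0.65) = -0.280009.
(1-mu)*log(1-mu) = 0.35*log(0.35) = -0.367438.
A* = -0.280009 + -0.367438 = -0.6474

-0.6474


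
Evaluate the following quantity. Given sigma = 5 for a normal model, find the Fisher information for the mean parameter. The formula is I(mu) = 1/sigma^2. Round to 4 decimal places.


The Fisher information for the mean of a normal distribution is I(mu) = 1/sigma^2.
sigma = 5, so sigma^2 = 25.
I(mu) = 1/25 = 0.0400

0.0400


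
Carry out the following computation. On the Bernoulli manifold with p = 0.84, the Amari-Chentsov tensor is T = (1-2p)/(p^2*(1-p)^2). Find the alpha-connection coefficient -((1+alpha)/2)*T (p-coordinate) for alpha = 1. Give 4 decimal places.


Skewness (Amari-Chentsov) tensor: T = (1-2p)/(p^2*(1-p)^2).
p = 0.84, 1-2p = -0.68, p^2 = 0.7056, (1-p)^2 = 0.0256.
T = -0.68/(0.7056 * 0.0256) = -37.645266.
In the p-coordinate, Gamma^(alpha) = Gamma^(0) - (alpha/2)*T with Gamma^(0) = (1/2)*g'(p) = -T/2,
so Gamma^(alpha) = -((1+alpha)/2)*T.
alpha = 1, -(1+alpha)/2 = -1.0.
Gamma = -1.0 * -37.645266 = 37.6453

37.6453


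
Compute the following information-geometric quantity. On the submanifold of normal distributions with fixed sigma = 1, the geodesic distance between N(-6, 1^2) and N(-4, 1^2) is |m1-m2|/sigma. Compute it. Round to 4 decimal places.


On the fixed-variance normal subfamily, geodesic distance = |m1-m2|/sigma.
|-6 - -4| = 2.
sigma = 1.
d = 2/1 = 2.0000

2.0000


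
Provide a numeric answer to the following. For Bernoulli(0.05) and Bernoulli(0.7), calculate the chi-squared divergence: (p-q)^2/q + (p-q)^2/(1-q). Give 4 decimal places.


Chi-squared divergence between Bernoulli distributions:
chi^2 = (p-q)^2/q + (p-q)^2/(1-q).
p = 0.05, q = 0.7, p-q = -0.65.
(p-q)^2 = 0.4225.
term1 = 0.4225/0.7 = 0.603571.
term2 = 0.4225/0.3 = 1.408333.
chi^2 = 0.603571 + 1.408333 = 2.0119

2.0119


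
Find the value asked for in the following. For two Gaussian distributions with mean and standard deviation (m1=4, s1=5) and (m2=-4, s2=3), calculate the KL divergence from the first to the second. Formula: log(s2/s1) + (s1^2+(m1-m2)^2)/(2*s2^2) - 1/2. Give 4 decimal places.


KL divergence between normal distributions:
KL = log(s2/s1) + (s1^2 + (m1-m2)^2)/(2*s2^2) - 1/2.
log(3/5) = -0.510826.
(5^2 + (4--4)^2)/(2*3^2) = (25 + 64)/18 = 4.944444.
KL = -0.510826 + 4.944444 - 0.5 = 3.9336

3.9336


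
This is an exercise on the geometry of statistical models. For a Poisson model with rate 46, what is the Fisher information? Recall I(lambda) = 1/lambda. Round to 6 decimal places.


Fisher information for Poisson: I(lambda) = 1/lambda.
lambda = 46.
I(lambda) = 1/46 = 0.021739

0.021739


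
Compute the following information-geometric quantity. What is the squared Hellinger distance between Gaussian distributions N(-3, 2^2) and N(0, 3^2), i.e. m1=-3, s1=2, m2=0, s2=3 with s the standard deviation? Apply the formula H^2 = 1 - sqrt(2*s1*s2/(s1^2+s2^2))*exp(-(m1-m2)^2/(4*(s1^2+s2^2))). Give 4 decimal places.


Squared Hellinger distance for Gaussians:
H^2 = 1 - sqrt(2*s1*s2/(s1^2+s2^2)) * exp(-(m1-m2)^2/(4*(s1^2+s2^2))).
s1^2 = 4, s2^2 = 9, s1^2+s2^2 = 13.
sqrt(2*2*3/(13)) = 0.960769.
(m1-m2)^2 = (-3)^2 = 9.
exp(-9/(4*13)) = exp(-0.173077) = 0.841073.
H^2 = 1 - 0.960769*0.841073 = 0.1919

0.1919


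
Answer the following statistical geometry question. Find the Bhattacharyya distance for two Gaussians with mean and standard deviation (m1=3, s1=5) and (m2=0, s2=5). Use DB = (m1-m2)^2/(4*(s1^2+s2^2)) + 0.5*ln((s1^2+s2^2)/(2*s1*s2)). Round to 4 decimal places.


Bhattacharyya distance between two Gaussians:
DB = (m1-m2)^2/(4*(s1^2+s2^2)) + (1/2)*ln((s1^2+s2^2)/(2*s1*s2)).
(m1-m2)^2 = (3)^2 = 9.
s1^2+s2^2 = 25 + 25 = 50.
term1 = 9/200 = 0.045.
term2 = 0.5*ln(50/50.0) = 0.0.
DB = 0.045 + 0.0 = 0.0450

0.0450


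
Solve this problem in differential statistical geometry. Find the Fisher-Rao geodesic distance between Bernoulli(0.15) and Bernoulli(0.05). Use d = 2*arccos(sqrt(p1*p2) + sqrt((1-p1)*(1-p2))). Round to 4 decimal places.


Geodesic distance on Bernoulli manifold:
d(p1,p2) = 2*arccos(sqrt(p1*p2) + sqrt((1-p1)*(1-p2))).
sqrt(p1*p2) = sqrt(0.15*0.05) = 0.086603.
sqrt((1-p1)*(1-p2)) = sqrt(0.85*0.95) = 0.89861.
arg = 0.086603 + 0.89861 = 0.985213.
d = 2*arccos(0.985213) = 0.3444

0.3444


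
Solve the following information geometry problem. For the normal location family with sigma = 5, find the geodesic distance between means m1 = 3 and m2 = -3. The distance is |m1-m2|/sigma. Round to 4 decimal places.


On the fixed-variance normal subfamily, geodesic distance = |m1-m2|/sigma.
|3 - -3| = 6.
sigma = 5.
d = 6/5 = 1.2000

1.2000


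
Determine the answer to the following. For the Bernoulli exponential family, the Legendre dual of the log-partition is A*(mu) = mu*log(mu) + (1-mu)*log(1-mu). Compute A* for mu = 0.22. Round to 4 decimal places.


Legendre transform for Bernoulli:
A*(mu) = mu*log(mu) + (1-mu)*log(1-mu).
mu = 0.22, 1-mu = 0.78.
mu*log(mu) = 0.22*log(0.22) = -0.333108.
(1-mu)*log(1-mu) = 0.78*log(0.78) = -0.1938.
A* = -0.333108 + -0.1938 = -0.5269

-0.5269


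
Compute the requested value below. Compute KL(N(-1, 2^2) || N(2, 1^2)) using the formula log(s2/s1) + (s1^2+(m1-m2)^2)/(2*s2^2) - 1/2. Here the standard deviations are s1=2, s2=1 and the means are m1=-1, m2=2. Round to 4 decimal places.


KL divergence between normal distributions:
KL = log(s2/s1) + (s1^2 + (m1-m2)^2)/(2*s2^2) - 1/2.
log(1/2) = -0.693147.
(2^2 + (-1-2)^2)/(2*1^2) = (4 + 9)/2 = 6.5.
KL = -0.693147 + 6.5 - 0.5 = 5.3069

5.3069


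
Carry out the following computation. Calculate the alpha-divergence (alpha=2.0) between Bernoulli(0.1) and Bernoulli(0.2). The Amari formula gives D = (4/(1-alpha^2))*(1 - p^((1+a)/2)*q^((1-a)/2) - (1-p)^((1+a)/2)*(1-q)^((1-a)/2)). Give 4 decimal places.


Amari alpha-divergence:
D = (4/(1-alpha^2))*(1 - p^((1+a)/2)*q^((1-a)/2) - (1-p)^((1+a)/2)*(1-q)^((1-a)/2)).
alpha = 2.0, p = 0.1, q = 0.2.
e1 = (1+alpha)/2 = 1.5, e2 = (1-alpha)/2 = -0.5.
t1 = p^e1 * q^e2 = 0.1^1.5 * 0.2^-0.5 = 0.070711.
t2 = (1-p)^e1 * (1-q)^e2 = 0.9^1.5 * 0.8^-0.5 = 0.954594.
4/(1-alpha^2) = -1.333333.
D = -1.333333*(1 - 0.070711 - 0.954594) = 0.0337

0.0337
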